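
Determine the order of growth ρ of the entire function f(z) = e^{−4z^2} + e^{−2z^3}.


Each summand is entire of order 2 and 3 respectively (as in the single-exponential case). The order of a sum is at most the max of the orders, so ρ ≤ 3. For the lower bound: on |z|=r choose arg z so that -2z^3 is real positive; then |e^{-2z^3}| = e^{2r^3} while |e^{-4z^2}| ≤ e^{4r^2} = o(e^{2r^3}). So |f| ≥ e^{2r^3}(1 − o(1)) and ρ ≥ 3. Hence ρ = max(2, 3) = 3.
Therefore ρ = 3.

Order ρ = 3.


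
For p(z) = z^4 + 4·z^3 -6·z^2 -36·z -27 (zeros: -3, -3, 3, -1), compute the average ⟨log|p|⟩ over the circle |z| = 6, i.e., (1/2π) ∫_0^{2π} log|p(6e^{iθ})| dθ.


Zeros: -3, -3, -1, 3; r = 6.
Inside |z| < r: -3, -3, -1, 3. Outside (|z| ≥ r): ∅.
p(0) = -27, so log|p(0)| = log(27) = 3.2958.
Apply Jensen: I(r) = log|p(0)| + Σ_k log(r/|z_k|), summed over zeros inside |z| < r.
  log(r/|z_k|) for z_k = -3: log(6/3) = 0.6931
  log(r/|z_k|) for z_k = -3: log(6/3) = 0.6931
  log(r/|z_k|) for z_k = 3: log(6/3) = 0.6931
  log(r/|z_k|) for z_k = -1: log(6/1) = 1.7918
Sum over inside zeros: 3.8712.
I(r) = log|p(0)| + (inside sum) = 3.2958 + 3.8712 = 7.1670.
Closed form (all zeros inside, monic): I(r) = n·log(r) = 4·log(6) = 7.1670. ✓

I(r) ≈ 7.1670.


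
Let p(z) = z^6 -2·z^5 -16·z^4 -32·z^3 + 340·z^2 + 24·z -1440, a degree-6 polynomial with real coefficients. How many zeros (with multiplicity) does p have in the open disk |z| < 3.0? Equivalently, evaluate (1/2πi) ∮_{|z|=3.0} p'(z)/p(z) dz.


The zeros of p are: (-3 + 3i), (-3 - 3i), -2, 4, (3 + 1i), (3 - 1i).
Their magnitudes are: 4.243, 4.243, 2, 4, 3.162, 3.162.
Zeros with |z| < R = 3.0: -2.
Count = 1.
By the argument principle, (1/2πi) ∮_{|z|=R} p'(z)/p(z) dz equals exactly this count.

Number of zeros inside |z| < 3.0: 1.


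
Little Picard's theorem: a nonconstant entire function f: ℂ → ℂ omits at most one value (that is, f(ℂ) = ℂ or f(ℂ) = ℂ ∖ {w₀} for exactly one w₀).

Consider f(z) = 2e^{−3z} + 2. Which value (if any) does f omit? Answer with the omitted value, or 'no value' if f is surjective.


Little Picard bounds the complement of f(ℂ) to at most one point.
e^{−3z} is never zero on ℂ, so 2·e^{−3z} takes every value in ℂ ∖ {0}. Adding 2 shifts the range to ℂ ∖ {2}. Thus f omits exactly the value 2.

Omitted value: 2.


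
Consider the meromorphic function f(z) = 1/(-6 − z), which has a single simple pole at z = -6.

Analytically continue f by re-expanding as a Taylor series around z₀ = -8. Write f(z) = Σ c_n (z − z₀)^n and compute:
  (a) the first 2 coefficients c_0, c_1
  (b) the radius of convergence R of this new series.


Let w = z − z₀, so z = z₀ + w.
Then -6 − z = -6 − (z₀ + w) = (-6 − z₀) − w = 2 − w.
f(z) = 1/(2 − w) = (1/(2)) · 1/(1 − w/(2)) = Σ_{n≥0} w^n / (2)^(n+1).
So c_n = 1/(2)^(n+1):
  c_0 = 1/(2)^1 = 1/2.
  c_1 = 1/(2)^2 = 1/4.
The series is valid for |w/d| < 1, i.e. |z − z₀| < |d|.
Radius of convergence: R = |-6 − z₀| = |2| = 2 (distance from z₀ to the singularity z = -6).

c_0 = 1/2, c_1 = 1/4; R = 2.


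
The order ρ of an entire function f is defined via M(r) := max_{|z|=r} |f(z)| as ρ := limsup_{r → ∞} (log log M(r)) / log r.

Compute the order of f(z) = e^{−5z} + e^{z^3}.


Each summand is entire of order 1 and 3 respectively (as in the single-exponential case). The order of a sum is at most the max of the orders, so ρ ≤ 3. For the lower bound: on |z|=r choose arg z so that 1z^3 is real positive; then |e^{1z^3}| = e^{1r^3} while |e^{-5z}| ≤ e^{5r^1} = o(e^{1r^3}). So |f| ≥ e^{1r^3}(1 − o(1)) and ρ ≥ 3. Hence ρ = max(1, 3) = 3.
Therefore ρ = 3.

Order ρ = 3.


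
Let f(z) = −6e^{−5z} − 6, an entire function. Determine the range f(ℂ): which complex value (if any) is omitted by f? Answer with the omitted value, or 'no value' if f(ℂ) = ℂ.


Little Picard bounds the complement of f(ℂ) to at most one point.
e^{−5z} is never zero on ℂ, so -6·e^{−5z} takes every value in ℂ ∖ {0}. Adding -6 shifts the range to ℂ ∖ {-6}. Thus f omits exactly the value -6.

Omitted value: -6.


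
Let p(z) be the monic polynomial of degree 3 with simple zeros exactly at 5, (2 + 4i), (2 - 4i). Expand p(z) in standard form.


The polynomial is p(z) = ∏_{α ∈ S} (z − α), where S = {5, (2 + 4i), (2 - 4i)}.
Expanding the product yields: p(z) = z^3 -9·z^2 + 40·z -100.
Note conjugate pairs combine to real quadratics: (z − (2+4i))(z − (2−4i)) = z² − 4z + 20.
The resulting polynomial has degree 3 and real coefficients as required.

p(z) = z^3 -9·z^2 + 40·z -100.


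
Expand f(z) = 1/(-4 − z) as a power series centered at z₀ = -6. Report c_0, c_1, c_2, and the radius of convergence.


Let w = z − z₀, so z = z₀ + w.
Then -4 − z = -4 − (z₀ + w) = (-4 − z₀) − w = 2 − w.
f(z) = 1/(2 − w) = (1/(2)) · 1/(1 − w/(2)) = Σ_{n≥0} w^n / (2)^(n+1).
So c_n = 1/(2)^(n+1):
  c_0 = 1/(2)^1 = 1/2.
  c_1 = 1/(2)^2 = 1/4.
  c_2 = 1/(2)^3 = 1/8.
The series is valid for |w/d| < 1, i.e. |z − z₀| < |d|.
Radius of convergence: R = |-4 − z₀| = |2| = 2 (distance from z₀ to the singularity z = -4).

c_0 = 1/2, c_1 = 1/4, c_2 = 1/8; R = 2.


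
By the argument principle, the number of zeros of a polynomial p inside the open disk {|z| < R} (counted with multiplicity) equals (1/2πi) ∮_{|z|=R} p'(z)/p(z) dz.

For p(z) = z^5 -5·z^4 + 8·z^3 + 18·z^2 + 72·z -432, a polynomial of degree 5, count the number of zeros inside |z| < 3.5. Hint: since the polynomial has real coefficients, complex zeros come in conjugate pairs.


The zeros of p are: (3 + 3i), (3 - 3i), 3, (-2 + 2i), (-2 - 2i).
Their magnitudes are: 4.243, 4.243, 3, 2.828, 2.828.
Zeros with |z| < R = 3.5: 3, (-2 + 2i), (-2 - 2i).
Count = 3.
By the argument principle, (1/2πi) ∮_{|z|=R} p'(z)/p(z) dz equals exactly this count.

Number of zeros inside |z| < 3.5: 3.


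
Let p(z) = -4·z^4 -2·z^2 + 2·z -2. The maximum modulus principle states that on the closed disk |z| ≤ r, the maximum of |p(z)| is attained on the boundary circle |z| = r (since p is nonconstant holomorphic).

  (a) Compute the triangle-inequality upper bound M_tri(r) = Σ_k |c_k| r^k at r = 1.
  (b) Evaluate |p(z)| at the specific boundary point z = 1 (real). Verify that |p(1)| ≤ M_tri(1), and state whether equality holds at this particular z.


Coefficients: c_0 = -2, c_1 = 2, c_2 = -2, c_3 = 0, c_4 = -4. Radius r = 1.
Part (a). Triangle bound: M_tri(r) = Σ_k |c_k| r^k
  = |-2|·1^0 + |2|·1^1 + |-2|·1^2 + |0|·1^3 + |-4|·1^4
  = 2 + 2 + 2 + 0 + 4 = 10.
This bounds M(r) := max_{|z|=r} |p(z)| from above; equality holds iff all terms c_k z^k can be made to align in phase at a single z on |z|=r.
Part (b). At z = 1 (real, on the circle |z| = r):
  p(1) = (-2)·1^0 + (2)·1^1 + (-2)·1^2 + (0)·1^3 + (-4)·1^4 = -6.
  |p(1)| = 6.
Check: |p(1)| = 6 ≤ 10 = M_tri(1). ✓ Equality does not hold at z = 1 (the coefficients have mixed signs, so the terms do not all align in phase there).

M_tri(1) = 10; |p(1)| = 6; equality at z=1: no.


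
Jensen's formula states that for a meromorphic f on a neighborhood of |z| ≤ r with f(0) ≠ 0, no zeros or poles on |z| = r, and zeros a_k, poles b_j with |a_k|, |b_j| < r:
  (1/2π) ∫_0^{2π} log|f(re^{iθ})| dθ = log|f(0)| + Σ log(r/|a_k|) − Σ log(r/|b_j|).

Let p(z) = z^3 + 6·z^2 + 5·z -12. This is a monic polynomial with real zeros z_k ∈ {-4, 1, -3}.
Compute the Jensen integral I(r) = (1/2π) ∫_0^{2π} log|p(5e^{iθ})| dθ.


Zeros: -4, -3, 1; r = 5.
Inside |z| < r: -4, -3, 1. Outside (|z| ≥ r): ∅.
p(0) = -12, so log|p(0)| = log(12) = 2.4849.
Apply Jensen: I(r) = log|p(0)| + Σ_k log(r/|z_k|), summed over zeros inside |z| < r.
  log(r/|z_k|) for z_k = -4: log(5/4) = 0.2231
  log(r/|z_k|) for z_k = 1: log(5/1) = 1.6094
  log(r/|z_k|) for z_k = -3: log(5/3) = 0.5108
Sum over inside zeros: 2.3434.
I(r) = log|p(0)| + (inside sum) = 2.4849 + 2.3434 = 4.8283.
Closed form (all zeros inside, monic): I(r) = n·log(r) = 3·log(5) = 4.8283. ✓

I(r) ≈ 4.8283.


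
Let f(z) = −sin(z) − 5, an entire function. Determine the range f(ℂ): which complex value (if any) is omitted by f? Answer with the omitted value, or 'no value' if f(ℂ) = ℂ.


Little Picard bounds the complement of f(ℂ) to at most one point.
sin is entire and surjective onto ℂ: for every w ∈ ℂ, sin(ζ) = w has a solution ζ ∈ ℂ (e.g., via the complex inverse arcsin). With ζ = z this gives z = ζ/(1). Then -1·sin(z) takes every value in -1·ℂ = ℂ, and adding -5 is a bijection of ℂ. So f is surjective and omits no value. (Note: only on the real line is sin bounded by [−1, 1].)

Omitted value: no value.


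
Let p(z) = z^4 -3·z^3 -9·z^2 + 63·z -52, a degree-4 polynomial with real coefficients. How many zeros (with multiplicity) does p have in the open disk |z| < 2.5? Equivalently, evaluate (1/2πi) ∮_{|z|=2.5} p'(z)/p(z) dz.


The zeros of p are: 1, -4, (3 + 2i), (3 - 2i).
Their magnitudes are: 1, 4, 3.606, 3.606.
Zeros with |z| < R = 2.5: 1.
Count = 1.
By the argument principle, (1/2πi) ∮_{|z|=R} p'(z)/p(z) dz equals exactly this count.

Number of zeros inside |z| < 2.5: 1.


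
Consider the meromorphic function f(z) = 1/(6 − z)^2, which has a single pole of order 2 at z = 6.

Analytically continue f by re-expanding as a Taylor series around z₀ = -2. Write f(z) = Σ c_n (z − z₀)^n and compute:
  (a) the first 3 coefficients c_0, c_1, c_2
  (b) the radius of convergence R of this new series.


Let w = z − z₀, so z = z₀ + w.
Then 6 − z = 6 − (z₀ + w) = (6 − z₀) − w = 8 − w.
f(z) = 1/(8 − w)^2 = (1/(8)^2) · (1 − w/(8))^{−2}.
By the binomial series (1−u)^{−2} = Σ_{n≥0} C(n+1, 1) u^n for |u|<1, with u = w/(8):
  c_n = C(n+1, 1) / (8)^(n+2).
  c_0 = 1/(8)^2 = 1/64.
  c_1 = 2/(8)^3 = 1/256.
  c_2 = 3/(8)^4 = 3/4096.
The series is valid for |w/d| < 1, i.e. |z − z₀| < |d|.
Radius of convergence: R = |6 − z₀| = |8| = 8 (distance from z₀ to the singularity z = 6).

c_0 = 1/64, c_1 = 1/256, c_2 = 3/4096; R = 8.


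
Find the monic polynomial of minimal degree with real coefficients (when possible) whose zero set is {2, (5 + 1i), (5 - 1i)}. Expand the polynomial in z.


The polynomial is p(z) = ∏_{α ∈ S} (z − α), where S = {2, (5 + 1i), (5 - 1i)}.
Expanding the product yields: p(z) = z^3 -12·z^2 + 46·z -52.
Note conjugate pairs combine to real quadratics: (z − (5+1i))(z − (5−1i)) = z² − 10z + 26.
The resulting polynomial has degree 3 and real coefficients as required.

p(z) = z^3 -12·z^2 + 46·z -52.


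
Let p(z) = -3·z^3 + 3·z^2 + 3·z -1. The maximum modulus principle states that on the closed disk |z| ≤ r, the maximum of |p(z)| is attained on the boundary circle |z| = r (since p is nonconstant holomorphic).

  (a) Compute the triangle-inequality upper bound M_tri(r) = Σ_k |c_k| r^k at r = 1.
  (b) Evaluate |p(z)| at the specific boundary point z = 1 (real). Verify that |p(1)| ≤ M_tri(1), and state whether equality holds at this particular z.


Coefficients: c_0 = -1, c_1 = 3, c_2 = 3, c_3 = -3. Radius r = 1.
Part (a). Triangle bound: M_tri(r) = Σ_k |c_k| r^k
  = |-1|·1^0 + |3|·1^1 + |3|·1^2 + |-3|·1^3
  = 1 + 3 + 3 + 3 = 10.
This bounds M(r) := max_{|z|=r} |p(z)| from above; equality holds iff all terms c_k z^k can be made to align in phase at a single z on |z|=r.
Part (b). At z = 1 (real, on the circle |z| = r):
  p(1) = (-1)·1^0 + (3)·1^1 + (3)·1^2 + (-3)·1^3 = 2.
  |p(1)| = 2.
Check: |p(1)| = 2 ≤ 10 = M_tri(1). ✓ Equality does not hold at z = 1 (the coefficients have mixed signs, so the terms do not all align in phase there).

M_tri(1) = 10; |p(1)| = 2; equality at z=1: no.


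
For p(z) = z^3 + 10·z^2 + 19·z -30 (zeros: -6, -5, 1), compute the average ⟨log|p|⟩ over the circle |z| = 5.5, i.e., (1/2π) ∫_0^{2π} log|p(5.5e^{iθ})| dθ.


Zeros: -6, -5, 1; r = 5.5.
Inside |z| < r: -5, 1. Outside (|z| ≥ r): -6.
p(0) = -30, so log|p(0)| = log(30) = 3.4012.
Apply Jensen: I(r) = log|p(0)| + Σ_k log(r/|z_k|), summed over zeros inside |z| < r.
  log(r/|z_k|) for z_k = -5: log(5.5/5) = 0.0953
  log(r/|z_k|) for z_k = 1: log(5.5/1) = 1.7047
  Outside zeros (-6) contribute nothing to the Jensen sum.
Sum over inside zeros: 1.8001.
I(r) = log|p(0)| + (inside sum) = 3.4012 + 1.8001 = 5.2013.
Note: since some zeros are outside |z| ≤ r, the simplified n·log(r) form does NOT apply — only the inside zeros contribute.

I(r) ≈ 5.2013.


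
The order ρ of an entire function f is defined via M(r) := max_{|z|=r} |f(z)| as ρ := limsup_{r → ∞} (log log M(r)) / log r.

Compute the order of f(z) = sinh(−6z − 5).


sinh(w) is a linear combination of e^{iw} and e^{−iw} (or e^w, e^{−w} in the hyperbolic case), so |sinh(w)| ≤ e^{|w|}. With w = −6z − 5, |w| ≤ 6|z| + 5 = 6r + 5 on |z| = r, giving M(r) ≤ e^{6r + 5}, so ρ ≤ 1. On a suitable ray (z = it for sin/cos; z = t for sinh/cosh, t real → ∞), |sinh(−6z − 5)| grows like e^{6|t|}/2, so ρ ≥ 1. Hence ρ = 1.
Therefore ρ = 1.

Order ρ = 1.


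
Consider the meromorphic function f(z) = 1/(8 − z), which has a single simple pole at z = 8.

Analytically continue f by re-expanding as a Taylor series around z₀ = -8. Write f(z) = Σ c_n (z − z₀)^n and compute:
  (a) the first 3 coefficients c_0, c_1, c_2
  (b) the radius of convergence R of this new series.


Let w = z − z₀, so z = z₀ + w.
Then 8 − z = 8 − (z₀ + w) = (8 − z₀) − w = 16 − w.
f(z) = 1/(16 − w) = (1/(16)) · 1/(1 − w/(16)) = Σ_{n≥0} w^n / (16)^(n+1).
So c_n = 1/(16)^(n+1):
  c_0 = 1/(16)^1 = 1/16.
  c_1 = 1/(16)^2 = 1/256.
  c_2 = 1/(16)^3 = 1/4096.
The series is valid for |w/d| < 1, i.e. |z − z₀| < |d|.
Radius of convergence: R = |8 − z₀| = |16| = 16 (distance from z₀ to the singularity z = 8).

c_0 = 1/16, c_1 = 1/256, c_2 = 1/4096; R = 16.


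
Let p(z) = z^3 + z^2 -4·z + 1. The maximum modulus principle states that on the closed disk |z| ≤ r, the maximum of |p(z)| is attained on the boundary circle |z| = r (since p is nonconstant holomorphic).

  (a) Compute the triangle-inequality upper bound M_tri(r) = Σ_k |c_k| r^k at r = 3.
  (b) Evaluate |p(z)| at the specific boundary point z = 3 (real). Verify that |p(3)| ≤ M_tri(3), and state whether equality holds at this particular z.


Coefficients: c_0 = 1, c_1 = -4, c_2 = 1, c_3 = 1. Radius r = 3.
Part (a). Triangle bound: M_tri(r) = Σ_k |c_k| r^k
  = |1|·3^0 + |-4|·3^1 + |1|·3^2 + |1|·3^3
  = 1 + 12 + 9 + 27 = 49.
This bounds M(r) := max_{|z|=r} |p(z)| from above; equality holds iff all terms c_k z^k can be made to align in phase at a single z on |z|=r.
Part (b). At z = 3 (real, on the circle |z| = r):
  p(3) = (1)·3^0 + (-4)·3^1 + (1)·3^2 + (1)·3^3 = 25.
  |p(3)| = 25.
Check: |p(3)| = 25 ≤ 49 = M_tri(3). ✓ Equality does not hold at z = 3 (the coefficients have mixed signs, so the terms do not all align in phase there).

M_tri(3) = 49; |p(3)| = 25; equality at z=3: no.


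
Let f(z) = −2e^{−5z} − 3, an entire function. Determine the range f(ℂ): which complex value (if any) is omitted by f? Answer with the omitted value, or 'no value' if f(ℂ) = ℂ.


Little Picard bounds the complement of f(ℂ) to at most one point.
e^{−5z} is never zero on ℂ, so -2·e^{−5z} takes every value in ℂ ∖ {0}. Adding -3 shifts the range to ℂ ∖ {-3}. Thus f omits exactly the value -3.

Omitted value: -3.


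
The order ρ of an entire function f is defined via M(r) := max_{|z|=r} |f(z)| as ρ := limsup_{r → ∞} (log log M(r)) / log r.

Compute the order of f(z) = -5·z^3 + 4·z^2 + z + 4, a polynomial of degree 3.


|f(z)| ≤ Σ|c_k|·r^k = O(r^3) as r → ∞. Polynomial growth is O(e^{r^ε}) for every ε > 0 (since r^3/e^{r^ε} → 0), so ρ ≤ ε for all ε > 0, i.e. ρ = 0. Every nonconstant polynomial has order 0.
Therefore ρ = 0.

Order ρ = 0.


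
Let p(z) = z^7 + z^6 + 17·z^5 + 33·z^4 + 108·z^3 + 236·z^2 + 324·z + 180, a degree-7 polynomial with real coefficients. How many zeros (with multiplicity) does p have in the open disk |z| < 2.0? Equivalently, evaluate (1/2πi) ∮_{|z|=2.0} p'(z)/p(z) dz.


The zeros of p are: -1, (1 + 3i), (1 - 3i), (0 + 3i), (0 - 3i), (-1 + 1i), (-1 - 1i).
Their magnitudes are: 1, 3.162, 3.162, 3, 3, 1.414, 1.414.
Zeros with |z| < R = 2.0: -1, (-1 + 1i), (-1 - 1i).
Count = 3.
By the argument principle, (1/2πi) ∮_{|z|=R} p'(z)/p(z) dz equals exactly this count.

Number of zeros inside |z| < 2.0: 3.


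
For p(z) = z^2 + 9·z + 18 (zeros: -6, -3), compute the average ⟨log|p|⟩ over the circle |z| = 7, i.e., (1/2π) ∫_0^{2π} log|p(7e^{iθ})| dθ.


Zeros: -6, -3; r = 7.
Inside |z| < r: -6, -3. Outside (|z| ≥ r): ∅.
p(0) = 18, so log|p(0)| = log(18) = 2.8904.
Apply Jensen: I(r) = log|p(0)| + Σ_k log(r/|z_k|), summed over zeros inside |z| < r.
  log(r/|z_k|) for z_k = -6: log(7/6) = 0.1542
  log(r/|z_k|) for z_k = -3: log(7/3) = 0.8473
Sum over inside zeros: 1.0014.
I(r) = log|p(0)| + (inside sum) = 2.8904 + 1.0014 = 3.8918.
Closed form (all zeros inside, monic): I(r) = n·log(r) = 2·log(7) = 3.8918. ✓

I(r) ≈ 3.8918.


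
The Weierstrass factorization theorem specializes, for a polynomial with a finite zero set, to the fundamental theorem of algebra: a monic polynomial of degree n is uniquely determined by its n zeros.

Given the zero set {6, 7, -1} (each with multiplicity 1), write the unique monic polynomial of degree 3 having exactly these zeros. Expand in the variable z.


The polynomial is p(z) = ∏_{α ∈ S} (z − α), where S = {6, 7, -1}.
Expanding the product yields: p(z) = z^3 -12·z^2 + 29·z + 42.
The resulting polynomial has degree 3 and real coefficients as required.

p(z) = z^3 -12·z^2 + 29·z + 42.


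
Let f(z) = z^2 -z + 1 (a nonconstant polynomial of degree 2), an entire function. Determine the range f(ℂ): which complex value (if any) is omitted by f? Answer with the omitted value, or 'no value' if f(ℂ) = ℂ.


Little Picard bounds the complement of f(ℂ) to at most one point.
For every w ∈ ℂ, the equation p(z) − w = 0 is a nonconstant polynomial in z and hence has at least one root by the fundamental theorem of algebra. So p is surjective onto ℂ, omitting no value.

Omitted value: no value.


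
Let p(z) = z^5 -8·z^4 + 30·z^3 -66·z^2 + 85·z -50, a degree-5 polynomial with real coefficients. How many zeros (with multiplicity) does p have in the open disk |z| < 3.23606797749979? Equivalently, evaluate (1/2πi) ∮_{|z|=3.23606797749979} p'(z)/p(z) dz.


The zeros of p are: (2 + 1i), (2 - 1i), (1 + 2i), (1 - 2i), 2.
Their magnitudes are: 2.236, 2.236, 2.236, 2.236, 2.
Zeros with |z| < R = 3.23606797749979: (2 + 1i), (2 - 1i), (1 + 2i), (1 - 2i), 2.
Count = 5.
By the argument principle, (1/2πi) ∮_{|z|=R} p'(z)/p(z) dz equals exactly this count.

Number of zeros inside |z| < 3.23606797749979: 5.


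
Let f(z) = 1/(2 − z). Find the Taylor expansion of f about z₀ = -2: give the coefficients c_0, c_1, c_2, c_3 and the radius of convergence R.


Let w = z − z₀, so z = z₀ + w.
Then 2 − z = 2 − (z₀ + w) = (2 − z₀) − w = 4 − w.
f(z) = 1/(4 − w) = (1/(4)) · 1/(1 − w/(4)) = Σ_{n≥0} w^n / (4)^(n+1).
So c_n = 1/(4)^(n+1):
  c_0 = 1/(4)^1 = 1/4.
  c_1 = 1/(4)^2 = 1/16.
  c_2 = 1/(4)^3 = 1/64.
  c_3 = 1/(4)^4 = 1/256.
The series is valid for |w/d| < 1, i.e. |z − z₀| < |d|.
Radius of convergence: R = |2 − z₀| = |4| = 4 (distance from z₀ to the singularity z = 2).

c_0 = 1/4, c_1 = 1/16, c_2 = 1/64, c_3 = 1/256; R = 4.


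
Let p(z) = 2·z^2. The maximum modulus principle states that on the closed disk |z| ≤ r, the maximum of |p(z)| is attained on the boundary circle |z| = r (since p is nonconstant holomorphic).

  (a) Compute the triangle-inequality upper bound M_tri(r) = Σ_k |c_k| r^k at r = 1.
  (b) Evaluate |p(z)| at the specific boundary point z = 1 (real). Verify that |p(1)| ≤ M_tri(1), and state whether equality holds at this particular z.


Coefficients: c_0 = 0, c_1 = 0, c_2 = 2. Radius r = 1.
Part (a). Triangle bound: M_tri(r) = Σ_k |c_k| r^k
  = |0|·1^0 + |0|·1^1 + |2|·1^2
  = 0 + 0 + 2 = 2.
This bounds M(r) := max_{|z|=r} |p(z)| from above; equality holds iff all terms c_k z^k can be made to align in phase at a single z on |z|=r.
Part (b). At z = 1 (real, on the circle |z| = r):
  p(1) = (0)·1^0 + (0)·1^1 + (2)·1^2 = 2.
  |p(1)| = 2.
Since all nonzero coefficients share the same sign, |p(1)| = 2 = M_tri(1); the triangle bound is attained at z = 1, so in fact M(r) = 2.

M_tri(1) = 2; |p(1)| = 2; equality at z=1: yes.


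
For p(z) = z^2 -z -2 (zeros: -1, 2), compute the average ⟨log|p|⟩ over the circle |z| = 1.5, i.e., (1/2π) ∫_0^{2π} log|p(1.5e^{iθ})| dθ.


Zeros: -1, 2; r = 1.5.
Inside |z| < r: -1. Outside (|z| ≥ r): 2.
p(0) = -2, so log|p(0)| = log(2) = 0.6931.
Apply Jensen: I(r) = log|p(0)| + Σ_k log(r/|z_k|), summed over zeros inside |z| < r.
  log(r/|z_k|) for z_k = -1: log(1.5/1) = 0.4055
  Outside zeros (2) contribute nothing to the Jensen sum.
Sum over inside zeros: 0.4055.
I(r) = log|p(0)| + (inside sum) = 0.6931 + 0.4055 = 1.0986.
Note: since some zeros are outside |z| ≤ r, the simplified n·log(r) form does NOT apply — only the inside zeros contribute.

I(r) ≈ 1.0986.


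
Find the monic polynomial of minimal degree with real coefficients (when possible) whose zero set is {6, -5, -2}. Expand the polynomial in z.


The polynomial is p(z) = ∏_{α ∈ S} (z − α), where S = {6, -5, -2}.
Expanding the product yields: p(z) = z^3 + z^2 -32·z -60.
The resulting polynomial has degree 3 and real coefficients as required.

p(z) = z^3 + z^2 -32·z -60.


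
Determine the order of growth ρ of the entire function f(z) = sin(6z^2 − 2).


Write sin(w) = (e^{iw} ± e^{−iw})/(2 or 2i), so |sin(w)| ≤ e^{|w|}. With w = 6z^2 − 2, |w| ≤ 6r^2 + 2 on |z|=r, giving M(r) ≤ e^{6r^2 + 2} and ρ ≤ 2. For the lower bound, choose z on |z|=r with 6z^2 purely imaginary of modulus 6r^2; then |sin(6z^2 − 2)| grows like e^{6r^2}/2, so ρ ≥ 2. Hence ρ = 2.
Therefore ρ = 2.

Order ρ = 2.


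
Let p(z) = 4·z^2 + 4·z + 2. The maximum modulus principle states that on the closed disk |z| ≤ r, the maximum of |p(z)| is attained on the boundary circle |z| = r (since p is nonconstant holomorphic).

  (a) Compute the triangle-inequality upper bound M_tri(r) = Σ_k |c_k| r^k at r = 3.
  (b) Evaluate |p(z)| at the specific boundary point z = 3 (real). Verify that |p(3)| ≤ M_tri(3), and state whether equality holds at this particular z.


Coefficients: c_0 = 2, c_1 = 4, c_2 = 4. Radius r = 3.
Part (a). Triangle bound: M_tri(r) = Σ_k |c_k| r^k
  = |2|·3^0 + |4|·3^1 + |4|·3^2
  = 2 + 12 + 36 = 50.
This bounds M(r) := max_{|z|=r} |p(z)| from above; equality holds iff all terms c_k z^k can be made to align in phase at a single z on |z|=r.
Part (b). At z = 3 (real, on the circle |z| = r):
  p(3) = (2)·3^0 + (4)·3^1 + (4)·3^2 = 50.
  |p(3)| = 50.
Since all nonzero coefficients share the same sign, |p(3)| = 50 = M_tri(3); the triangle bound is attained at z = 3, so in fact M(r) = 50.

M_tri(3) = 50; |p(3)| = 50; equality at z=3: yes.


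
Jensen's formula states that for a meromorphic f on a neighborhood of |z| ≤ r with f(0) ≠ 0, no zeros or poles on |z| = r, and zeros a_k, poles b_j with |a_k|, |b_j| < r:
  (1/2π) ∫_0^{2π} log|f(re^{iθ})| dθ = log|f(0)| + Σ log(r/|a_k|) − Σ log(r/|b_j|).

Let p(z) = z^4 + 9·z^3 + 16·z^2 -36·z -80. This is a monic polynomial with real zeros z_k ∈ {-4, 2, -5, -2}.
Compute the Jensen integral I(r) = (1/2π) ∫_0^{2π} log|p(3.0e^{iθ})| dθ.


Zeros: -5, -4, -2, 2; r = 3.0.
Inside |z| < r: -2, 2. Outside (|z| ≥ r): -5, -4.
p(0) = -80, so log|p(0)| = log(80) = 4.3820.
Apply Jensen: I(r) = log|p(0)| + Σ_k log(r/|z_k|), summed over zeros inside |z| < r.
  log(r/|z_k|) for z_k = 2: log(3.0/2) = 0.4055
  log(r/|z_k|) for z_k = -2: log(3.0/2) = 0.4055
  Outside zeros (-5, -4) contribute nothing to the Jensen sum.
Sum over inside zeros: 0.8109.
I(r) = log|p(0)| + (inside sum) = 4.3820 + 0.8109 = 5.1930.
Note: since some zeros are outside |z| ≤ r, the simplified n·log(r) form does NOT apply — only the inside zeros contribute.

I(r) ≈ 5.1930.


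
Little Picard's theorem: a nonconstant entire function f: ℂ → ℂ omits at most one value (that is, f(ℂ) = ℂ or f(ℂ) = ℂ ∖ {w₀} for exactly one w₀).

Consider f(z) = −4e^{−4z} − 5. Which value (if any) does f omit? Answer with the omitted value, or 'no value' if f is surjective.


Little Picard bounds the complement of f(ℂ) to at most one point.
e^{−4z} is never zero on ℂ, so -4·e^{−4z} takes every value in ℂ ∖ {0}. Adding -5 shifts the range to ℂ ∖ {-5}. Thus f omits exactly the value -5.

Omitted value: -5.


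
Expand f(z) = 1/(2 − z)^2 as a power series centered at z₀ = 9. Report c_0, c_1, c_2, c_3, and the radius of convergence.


Let w = z − z₀, so z = z₀ + w.
Then 2 − z = 2 − (z₀ + w) = (2 − z₀) − w = -7 − w.
f(z) = 1/(-7 − w)^2 = (1/(-7)^2) · (1 − w/(-7))^{−2}.
By the binomial series (1−u)^{−2} = Σ_{n≥0} C(n+1, 1) u^n for |u|<1, with u = w/(-7):
  c_n = C(n+1, 1) / (-7)^(n+2).
  c_0 = 1/(-7)^2 = 1/49.
  c_1 = 2/(-7)^3 = -2/343.
  c_2 = 3/(-7)^4 = 3/2401.
  c_3 = 4/(-7)^5 = -4/16807.
The series is valid for |w/d| < 1, i.e. |z − z₀| < |d|.
Radius of convergence: R = |2 − z₀| = |-7| = 7 (distance from z₀ to the singularity z = 2).

c_0 = 1/49, c_1 = -2/343, c_2 = 3/2401, c_3 = -4/16807; R = 7.


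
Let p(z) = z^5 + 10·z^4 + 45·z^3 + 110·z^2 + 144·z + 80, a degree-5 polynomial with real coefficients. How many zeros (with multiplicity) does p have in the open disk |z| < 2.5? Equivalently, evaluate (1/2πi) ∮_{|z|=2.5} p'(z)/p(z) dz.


The zeros of p are: (-2 + 2i), (-2 - 2i), (-2 + 1i), (-2 - 1i), -2.
Their magnitudes are: 2.828, 2.828, 2.236, 2.236, 2.
Zeros with |z| < R = 2.5: (-2 + 1i), (-2 - 1i), -2.
Count = 3.
By the argument principle, (1/2πi) ∮_{|z|=R} p'(z)/p(z) dz equals exactly this count.

Number of zeros inside |z| < 2.5: 3.


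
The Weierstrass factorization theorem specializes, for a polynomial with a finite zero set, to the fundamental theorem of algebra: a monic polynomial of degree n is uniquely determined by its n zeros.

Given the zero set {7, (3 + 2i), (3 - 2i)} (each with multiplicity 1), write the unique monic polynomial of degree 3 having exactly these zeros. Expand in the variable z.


The polynomial is p(z) = ∏_{α ∈ S} (z − α), where S = {7, (3 + 2i), (3 - 2i)}.
Expanding the product yields: p(z) = z^3 -13·z^2 + 55·z -91.
Note conjugate pairs combine to real quadratics: (z − (3+2i))(z − (3−2i)) = z² − 6z + 13.
The resulting polynomial has degree 3 and real coefficients as required.

p(z) = z^3 -13·z^2 + 55·z -91.


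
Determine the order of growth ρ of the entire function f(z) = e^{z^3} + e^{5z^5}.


Each summand is entire of order 3 and 5 respectively (as in the single-exponential case). The order of a sum is at most the max of the orders, so ρ ≤ 5. For the lower bound: on |z|=r choose arg z so that 5z^5 is real positive; then |e^{5z^5}| = e^{5r^5} while |e^{1z^3}| ≤ e^{1r^3} = o(e^{5r^5}). So |f| ≥ e^{5r^5}(1 − o(1)) and ρ ≥ 5. Hence ρ = max(3, 5) = 5.
Therefore ρ = 5.

Order ρ = 5.


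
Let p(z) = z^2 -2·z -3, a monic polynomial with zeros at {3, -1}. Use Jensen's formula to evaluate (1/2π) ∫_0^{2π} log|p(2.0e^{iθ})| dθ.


Zeros: -1, 3; r = 2.0.
Inside |z| < r: -1. Outside (|z| ≥ r): 3.
p(0) = -3, so log|p(0)| = log(3) = 1.0986.
Apply Jensen: I(r) = log|p(0)| + Σ_k log(r/|z_k|), summed over zeros inside |z| < r.
  log(r/|z_k|) for z_k = -1: log(2.0/1) = 0.6931
  Outside zeros (3) contribute nothing to the Jensen sum.
Sum over inside zeros: 0.6931.
I(r) = log|p(0)| + (inside sum) = 1.0986 + 0.6931 = 1.7918.
Note: since some zeros are outside |z| ≤ r, the simplified n·log(r) form does NOT apply — only the inside zeros contribute.

I(r) ≈ 1.7918.


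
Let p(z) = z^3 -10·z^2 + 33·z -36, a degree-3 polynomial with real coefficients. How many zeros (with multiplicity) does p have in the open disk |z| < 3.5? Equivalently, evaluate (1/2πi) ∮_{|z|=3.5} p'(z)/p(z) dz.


The zeros of p are: 3, 3, 4.
Their magnitudes are: 3, 3, 4.
Zeros with |z| < R = 3.5: 3, 3.
Count = 2.
By the argument principle, (1/2πi) ∮_{|z|=R} p'(z)/p(z) dz equals exactly this count.

Number of zeros inside |z| < 3.5: 2.


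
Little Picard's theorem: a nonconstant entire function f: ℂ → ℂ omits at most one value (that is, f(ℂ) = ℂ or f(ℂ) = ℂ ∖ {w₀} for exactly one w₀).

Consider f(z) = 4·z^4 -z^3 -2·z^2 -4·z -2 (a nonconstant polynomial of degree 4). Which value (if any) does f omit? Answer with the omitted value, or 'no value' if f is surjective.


Little Picard bounds the complement of f(ℂ) to at most one point.
For every w ∈ ℂ, the equation p(z) − w = 0 is a nonconstant polynomial in z and hence has at least one root by the fundamental theorem of algebra. So p is surjective onto ℂ, omitting no value.

Omitted value: no value.


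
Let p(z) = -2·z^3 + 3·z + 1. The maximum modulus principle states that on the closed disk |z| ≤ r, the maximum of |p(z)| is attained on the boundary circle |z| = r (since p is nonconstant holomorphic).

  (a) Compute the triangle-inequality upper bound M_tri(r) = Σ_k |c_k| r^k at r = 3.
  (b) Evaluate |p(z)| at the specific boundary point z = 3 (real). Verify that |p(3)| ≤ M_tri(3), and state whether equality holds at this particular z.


Coefficients: c_0 = 1, c_1 = 3, c_2 = 0, c_3 = -2. Radius r = 3.
Part (a). Triangle bound: M_tri(r) = Σ_k |c_k| r^k
  = |1|·3^0 + |3|·3^1 + |0|·3^2 + |-2|·3^3
  = 1 + 9 + 0 + 54 = 64.
This bounds M(r) := max_{|z|=r} |p(z)| from above; equality holds iff all terms c_k z^k can be made to align in phase at a single z on |z|=r.
Part (b). At z = 3 (real, on the circle |z| = r):
  p(3) = (1)·3^0 + (3)·3^1 + (0)·3^2 + (-2)·3^3 = -44.
  |p(3)| = 44.
Check: |p(3)| = 44 ≤ 64 = M_tri(3). ✓ Equality does not hold at z = 3 (the coefficients have mixed signs, so the terms do not all align in phase there).

M_tri(3) = 64; |p(3)| = 44; equality at z=3: no.


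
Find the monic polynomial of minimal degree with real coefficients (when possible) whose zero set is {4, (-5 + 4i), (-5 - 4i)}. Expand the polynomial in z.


The polynomial is p(z) = ∏_{α ∈ S} (z − α), where S = {4, (-5 + 4i), (-5 - 4i)}.
Expanding the product yields: p(z) = z^3 + 6·z^2 + z -164.
Note conjugate pairs combine to real quadratics: (z − (-5+4i))(z − (-5−4i)) = z² + 10z + 41.
The resulting polynomial has degree 3 and real coefficients as required.

p(z) = z^3 + 6·z^2 + z -164.


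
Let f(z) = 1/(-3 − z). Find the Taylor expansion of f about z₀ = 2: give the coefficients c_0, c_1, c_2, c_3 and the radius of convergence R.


Let w = z − z₀, so z = z₀ + w.
Then -3 − z = -3 − (z₀ + w) = (-3 − z₀) − w = -5 − w.
f(z) = 1/(-5 − w) = (1/(-5)) · 1/(1 − w/(-5)) = Σ_{n≥0} w^n / (-5)^(n+1).
So c_n = 1/(-5)^(n+1):
  c_0 = 1/(-5)^1 = -1/5.
  c_1 = 1/(-5)^2 = 1/25.
  c_2 = 1/(-5)^3 = -1/125.
  c_3 = 1/(-5)^4 = 1/625.
The series is valid for |w/d| < 1, i.e. |z − z₀| < |d|.
Radius of convergence: R = |-3 − z₀| = |-5| = 5 (distance from z₀ to the singularity z = -3).

c_0 = -1/5, c_1 = 1/25, c_2 = -1/125, c_3 = 1/625; R = 5.


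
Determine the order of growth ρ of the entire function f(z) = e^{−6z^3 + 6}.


|e^{−6z^3 + 6}| = e^{Re(-6·z^3) + 6} ≤ e^{6|z|^3 + 6} = e^{6r^3 + 6} on |z| = r, so ρ ≤ 3. Choosing z on |z|=r so that -6·z^3 is real positive (always possible by picking arg z appropriately) gives |f(z)| = e^{6r^3 + 6}, matching the bound. The additive constant 6 does not affect log log M(r) ~ 3·log r. Hence ρ = 3.
Therefore ρ = 3.

Order ρ = 3.


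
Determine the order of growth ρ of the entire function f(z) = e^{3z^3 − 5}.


|e^{3z^3 − 5}| = e^{Re(3·z^3) + -5} ≤ e^{3|z|^3 + -5} = e^{3r^3 + -5} on |z| = r, so ρ ≤ 3. Choosing z on |z|=r so that 3·z^3 is real positive (always possible by picking arg z appropriately) gives |f(z)| = e^{3r^3 + -5}, matching the bound. The additive constant -5 does not affect log log M(r) ~ 3·log r. Hence ρ = 3.
Therefore ρ = 3.

Order ρ = 3.


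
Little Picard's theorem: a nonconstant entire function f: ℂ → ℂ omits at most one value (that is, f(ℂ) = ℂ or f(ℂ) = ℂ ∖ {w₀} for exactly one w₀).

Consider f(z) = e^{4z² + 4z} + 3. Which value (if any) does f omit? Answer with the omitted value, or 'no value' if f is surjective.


Little Picard bounds the complement of f(ℂ) to at most one point.
The exponent g(z) = 4z² + 4z is a nonconstant polynomial, hence surjective onto ℂ. So e^{g(z)} takes every value in {e^w : w ∈ ℂ} = ℂ ∖ {0}. Adding 3 shifts the range to ℂ ∖ {3}. f omits exactly 3.

Omitted value: 3.


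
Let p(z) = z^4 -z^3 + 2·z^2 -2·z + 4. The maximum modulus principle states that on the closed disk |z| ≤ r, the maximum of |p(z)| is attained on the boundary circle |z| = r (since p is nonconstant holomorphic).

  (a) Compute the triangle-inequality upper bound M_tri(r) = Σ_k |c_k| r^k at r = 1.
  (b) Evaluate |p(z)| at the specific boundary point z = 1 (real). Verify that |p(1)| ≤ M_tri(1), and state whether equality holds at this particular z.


Coefficients: c_0 = 4, c_1 = -2, c_2 = 2, c_3 = -1, c_4 = 1. Radius r = 1.
Part (a). Triangle bound: M_tri(r) = Σ_k |c_k| r^k
  = |4|·1^0 + |-2|·1^1 + |2|·1^2 + |-1|·1^3 + |1|·1^4
  = 4 + 2 + 2 + 1 + 1 = 10.
This bounds M(r) := max_{|z|=r} |p(z)| from above; equality holds iff all terms c_k z^k can be made to align in phase at a single z on |z|=r.
Part (b). At z = 1 (real, on the circle |z| = r):
  p(1) = (4)·1^0 + (-2)·1^1 + (2)·1^2 + (-1)·1^3 + (1)·1^4 = 4.
  |p(1)| = 4.
Check: |p(1)| = 4 ≤ 10 = M_tri(1). ✓ Equality does not hold at z = 1 (the coefficients have mixed signs, so the terms do not all align in phase there).

M_tri(1) = 10; |p(1)| = 4; equality at z=1: no.


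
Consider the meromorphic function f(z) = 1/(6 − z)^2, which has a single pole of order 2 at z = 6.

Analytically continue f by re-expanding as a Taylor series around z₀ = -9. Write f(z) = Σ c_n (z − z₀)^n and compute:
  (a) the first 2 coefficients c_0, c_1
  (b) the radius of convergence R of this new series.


Let w = z − z₀, so z = z₀ + w.
Then 6 − z = 6 − (z₀ + w) = (6 − z₀) − w = 15 − w.
f(z) = 1/(15 − w)^2 = (1/(15)^2) · (1 − w/(15))^{−2}.
By the binomial series (1−u)^{−2} = Σ_{n≥0} C(n+1, 1) u^n for |u|<1, with u = w/(15):
  c_n = C(n+1, 1) / (15)^(n+2).
  c_0 = 1/(15)^2 = 1/225.
  c_1 = 2/(15)^3 = 2/3375.
The series is valid for |w/d| < 1, i.e. |z − z₀| < |d|.
Radius of convergence: R = |6 − z₀| = |15| = 15 (distance from z₀ to the singularity z = 6).

c_0 = 1/225, c_1 = 2/3375; R = 15.


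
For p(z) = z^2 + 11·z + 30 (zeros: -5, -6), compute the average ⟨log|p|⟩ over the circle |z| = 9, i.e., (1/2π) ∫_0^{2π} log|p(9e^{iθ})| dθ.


Zeros: -6, -5; r = 9.
Inside |z| < r: -6, -5. Outside (|z| ≥ r): ∅.
p(0) = 30, so log|p(0)| = log(30) = 3.4012.
Apply Jensen: I(r) = log|p(0)| + Σ_k log(r/|z_k|), summed over zeros inside |z| < r.
  log(r/|z_k|) for z_k = -5: log(9/5) = 0.5878
  log(r/|z_k|) for z_k = -6: log(9/6) = 0.4055
Sum over inside zeros: 0.9933.
I(r) = log|p(0)| + (inside sum) = 3.4012 + 0.9933 = 4.3944.
Closed form (all zeros inside, monic): I(r) = n·log(r) = 2·log(9) = 4.3944. ✓

I(r) ≈ 4.3944.


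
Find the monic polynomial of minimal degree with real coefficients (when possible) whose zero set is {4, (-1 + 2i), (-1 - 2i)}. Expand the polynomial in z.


The polynomial is p(z) = ∏_{α ∈ S} (z − α), where S = {4, (-1 + 2i), (-1 - 2i)}.
Expanding the product yields: p(z) = z^3 -2·z^2 -3·z -20.
Note conjugate pairs combine to real quadratics: (z − (-1+2i))(z − (-1−2i)) = z² + 2z + 5.
The resulting polynomial has degree 3 and real coefficients as required.

p(z) = z^3 -2·z^2 -3·z -20.


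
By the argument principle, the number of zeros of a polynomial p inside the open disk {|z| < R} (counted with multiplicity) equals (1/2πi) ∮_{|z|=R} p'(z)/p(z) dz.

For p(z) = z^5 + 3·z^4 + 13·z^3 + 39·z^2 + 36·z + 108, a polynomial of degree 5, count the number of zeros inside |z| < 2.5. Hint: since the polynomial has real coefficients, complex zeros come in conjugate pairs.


The zeros of p are: -3, (0 + 2i), (0 - 2i), (0 + 3i), (0 - 3i).
Their magnitudes are: 3, 2, 2, 3, 3.
Zeros with |z| < R = 2.5: (0 + 2i), (0 - 2i).
Count = 2.
By the argument principle, (1/2πi) ∮_{|z|=R} p'(z)/p(z) dz equals exactly this count.

Number of zeros inside |z| < 2.5: 2.


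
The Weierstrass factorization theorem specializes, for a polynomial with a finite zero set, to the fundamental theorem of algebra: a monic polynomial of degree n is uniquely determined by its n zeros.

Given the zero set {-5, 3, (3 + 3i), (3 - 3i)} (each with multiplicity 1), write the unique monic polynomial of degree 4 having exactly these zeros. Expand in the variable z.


The polynomial is p(z) = ∏_{α ∈ S} (z − α), where S = {-5, 3, (3 + 3i), (3 - 3i)}.
Expanding the product yields: p(z) = z^4 -4·z^3 -9·z^2 + 126·z -270.
Note conjugate pairs combine to real quadratics: (z − (3+3i))(z − (3−3i)) = z² − 6z + 18.
The resulting polynomial has degree 4 and real coefficients as required.

p(z) = z^4 -4·z^3 -9·z^2 + 126·z -270.


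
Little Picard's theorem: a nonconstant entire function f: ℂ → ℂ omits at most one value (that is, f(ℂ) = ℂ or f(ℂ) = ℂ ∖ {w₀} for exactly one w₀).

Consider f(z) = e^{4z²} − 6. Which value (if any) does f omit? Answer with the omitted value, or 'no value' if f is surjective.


Little Picard bounds the complement of f(ℂ) to at most one point.
The exponent g(z) = 4z² is a nonconstant polynomial, hence surjective onto ℂ. So e^{g(z)} takes every value in {e^w : w ∈ ℂ} = ℂ ∖ {0}. Adding -6 shifts the range to ℂ ∖ {-6}. f omits exactly -6.

Omitted value: -6.


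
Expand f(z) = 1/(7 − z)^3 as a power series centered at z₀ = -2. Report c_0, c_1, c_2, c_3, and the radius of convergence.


Let w = z − z₀, so z = z₀ + w.
Then 7 − z = 7 − (z₀ + w) = (7 − z₀) − w = 9 − w.
f(z) = 1/(9 − w)^3 = (1/(9)^3) · (1 − w/(9))^{−3}.
By the binomial series (1−u)^{−3} = Σ_{n≥0} C(n+2, 2) u^n for |u|<1, with u = w/(9):
  c_n = C(n+2, 2) / (9)^(n+3).
  c_0 = 1/(9)^3 = 1/729.
  c_1 = 3/(9)^4 = 1/2187.
  c_2 = 6/(9)^5 = 2/19683.
  c_3 = 10/(9)^6 = 10/531441.
The series is valid for |w/d| < 1, i.e. |z − z₀| < |d|.
Radius of convergence: R = |7 − z₀| = |9| = 9 (distance from z₀ to the singularity z = 7).

c_0 = 1/729, c_1 = 1/2187, c_2 = 2/19683, c_3 = 10/531441; R = 9.


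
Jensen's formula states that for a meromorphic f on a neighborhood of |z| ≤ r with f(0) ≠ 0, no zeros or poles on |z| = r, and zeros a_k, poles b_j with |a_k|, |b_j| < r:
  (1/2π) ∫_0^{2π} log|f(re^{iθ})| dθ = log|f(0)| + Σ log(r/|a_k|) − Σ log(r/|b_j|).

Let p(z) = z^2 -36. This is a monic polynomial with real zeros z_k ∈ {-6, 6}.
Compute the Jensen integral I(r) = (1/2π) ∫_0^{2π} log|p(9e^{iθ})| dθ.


Zeros: -6, 6; r = 9.
Inside |z| < r: -6, 6. Outside (|z| ≥ r): ∅.
p(0) = -36, so log|p(0)| = log(36) = 3.5835.
Apply Jensen: I(r) = log|p(0)| + Σ_k log(r/|z_k|), summed over zeros inside |z| < r.
  log(r/|z_k|) for z_k = -6: log(9/6) = 0.4055
  log(r/|z_k|) for z_k = 6: log(9/6) = 0.4055
Sum over inside zeros: 0.8109.
I(r) = log|p(0)| + (inside sum) = 3.5835 + 0.8109 = 4.3944.
Closed form (all zeros inside, monic): I(r) = n·log(r) = 2·log(9) = 4.3944. ✓

I(r) ≈ 4.3944.


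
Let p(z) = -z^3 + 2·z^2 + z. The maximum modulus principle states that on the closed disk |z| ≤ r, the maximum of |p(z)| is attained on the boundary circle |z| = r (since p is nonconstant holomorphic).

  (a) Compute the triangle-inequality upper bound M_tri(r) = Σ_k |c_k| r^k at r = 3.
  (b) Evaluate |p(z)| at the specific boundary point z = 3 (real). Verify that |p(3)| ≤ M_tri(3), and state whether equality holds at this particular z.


Coefficients: c_0 = 0, c_1 = 1, c_2 = 2, c_3 = -1. Radius r = 3.
Part (a). Triangle bound: M_tri(r) = Σ_k |c_k| r^k
  = |0|·3^0 + |1|·3^1 + |2|·3^2 + |-1|·3^3
  = 0 + 3 + 18 + 27 = 48.
This bounds M(r) := max_{|z|=r} |p(z)| from above; equality holds iff all terms c_k z^k can be made to align in phase at a single z on |z|=r.
Part (b). At z = 3 (real, on the circle |z| = r):
  p(3) = (0)·3^0 + (1)·3^1 + (2)·3^2 + (-1)·3^3 = -6.
  |p(3)| = 6.
Check: |p(3)| = 6 ≤ 48 = M_tri(3). ✓ Equality does not hold at z = 3 (the coefficients have mixed signs, so the terms do not all align in phase there).

M_tri(3) = 48; |p(3)| = 6; equality at z=3: no.
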